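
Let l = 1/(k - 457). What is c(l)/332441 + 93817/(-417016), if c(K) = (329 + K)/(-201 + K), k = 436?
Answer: -65840611487231/292654719094216 ≈ -0.22498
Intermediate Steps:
l = -1/21 (l = 1/(436 - 457) = 1/(-21) = -1/21 ≈ -0.047619)
c(K) = (329 + K)/(-201 + K)
c(l)/332441 + 93817/(-417016) = ((329 - 1/21)/(-201 - 1/21))/332441 + 93817/(-417016) = ((6908/21)/(-4222/21))*(1/332441) + 93817*(-1/417016) = -21/4222*6908/21*(1/332441) - 93817/417016 = -3454/2111*1/332441 - 93817/417016 = -3454/701782951 - 93817/417016 = -65840611487231/292654719094216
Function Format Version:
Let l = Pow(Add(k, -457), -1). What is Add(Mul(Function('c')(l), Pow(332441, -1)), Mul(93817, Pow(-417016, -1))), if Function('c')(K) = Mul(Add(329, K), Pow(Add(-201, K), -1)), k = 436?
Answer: Rational(-65840611487231, 292654719094216) ≈ -0.22498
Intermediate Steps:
l = Rational(-1, 21) (l = Pow(Add(436, -457), -1) = Pow(-21, -1) = Rational(-1, 21) ≈ -0.047619)
Function('c')(K) = Mul(Pow(Add(-201, K), -1), Add(329, K))
Add(Mul(Function('c')(l), Pow(332441, -1)), Mul(93817, Pow(-417016, -1))) = Add(Mul(Mul(Pow(Add(-201, Rational(-1, 21)), -1), Add(329, Rational(-1, 21))), Pow(332441, -1)), Mul(93817, Pow(-417016, -1))) = Add(Mul(Mul(Pow(Rational(-4222, 21), -1), Rational(6908, 21)), Rational(1, 332441)), Mul(93817, Rational(-1, 417016))) = Add(Mul(Mul(Rational(-21, 4222), Rational(6908, 21)), Rational(1, 332441)), Rational(-93817, 417016)) = Add(Mul(Rational(-3454, 2111), Rational(1, 332441)), Rational(-93817, 417016)) = Add(Rational(-3454, 701782951), Rational(-93817, 417016)) = Rational(-65840611487231, 292654719094216)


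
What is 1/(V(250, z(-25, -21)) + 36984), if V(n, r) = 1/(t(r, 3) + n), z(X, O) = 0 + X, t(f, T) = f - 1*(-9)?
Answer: 234/8654257 ≈ 2.7039e-5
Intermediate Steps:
t(f, T) = 9 + f (t(f, T) = f + 9 = 9 + f)
z(X, O) = X
V(n, r) = 1/(9 + n + r) (V(n, r) = 1/((9 + r) + n) = 1/(9 + n + r))
1/(V(250, z(-25, -21)) + 36984) = 1/(1/(9 + 250 - 25) + 36984) = 1/(1/234 + 36984) = 1/(8654257/234) = 234/8654257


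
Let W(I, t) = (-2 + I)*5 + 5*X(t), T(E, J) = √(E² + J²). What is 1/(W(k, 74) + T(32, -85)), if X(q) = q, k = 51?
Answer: 615/369976 - √8249/369976 ≈ 0.0014168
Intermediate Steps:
W(I, t) = -10 + 5*I + 5*t (W(I, t) = (-2 + I)*5 + 5*t = (-10 + 5*I) + 5*t = -10 + 5*I + 5*t)
1/(W(k, 74) + T(32, -85)) = 1/((-10 + 5*51 + 5*74) + √(32² + (-85)²)) = 1/((-10 + 255 + 370) + √(1024 + 7225)) = 1/(615 + √8249)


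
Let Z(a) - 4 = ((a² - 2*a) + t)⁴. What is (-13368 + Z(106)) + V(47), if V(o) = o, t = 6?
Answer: 14801374588796683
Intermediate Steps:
Z(a) = 4 + (6 + a² - 2*a)⁴ (Z(a) = 4 + ((a² - 2*a) + 6)⁴ = 4 + (6 + a² - 2*a)⁴)
(-13368 + Z(106)) + V(47) = (-13368 + (4 + (6 + 106² - 2*106)⁴)) + 47 = (-13368 + (4 + (6 + 11236 - 212)⁴)) + 47 = (-13368 + (4 + 11030⁴)) + 47 = (-13368 + (4 + 14801374588810000)) + 47 = (-13368 + 14801374588810004) + 47 = 14801374588796636 + 47 = 14801374588796683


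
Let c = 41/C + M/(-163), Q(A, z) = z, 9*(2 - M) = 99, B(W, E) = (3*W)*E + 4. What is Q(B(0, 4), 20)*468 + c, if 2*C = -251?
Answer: 382934573/40913 ≈ 9359.7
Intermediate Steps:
B(W, E) = 4 + 3*E*W (B(W, E) = 3*E*W + 4 = 4 + 3*E*W)
M = -9 (M = 2 - ⅑*99 = 2 - 11 = -9)
C = -251/2 (C = (½)*(-251) = -251/2 ≈ -125.50)
c = -11107/40913 (c = 41/(-251/2) - 9/(-163) = 41*(-2/251) - 9*(-1/163) = -82/251 + 9/163 = -11107/40913 ≈ -0.27148)
Q(B(0, 4), 20)*468 + c = 20*468 - 11107/40913 = 9360 - 11107/40913 = 382934573/40913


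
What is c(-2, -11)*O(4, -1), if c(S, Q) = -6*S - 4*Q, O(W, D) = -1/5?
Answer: -56/5 ≈ -11.200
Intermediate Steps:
O(W, D) = -1/5 (O(W, D) = -1*1/5 = -1/5)
c(-2, -11)*O(4, -1) = (-6*(-2) - 4*(-11))*(-1/5) = (12 + 44)*(-1/5) = 56*(-1/5) = -56/5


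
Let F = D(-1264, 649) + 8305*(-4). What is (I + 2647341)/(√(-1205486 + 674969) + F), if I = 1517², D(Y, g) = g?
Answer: -26863637955/176900093 - 2474315*I*√530517/530700279 ≈ -151.86 - 3.3959*I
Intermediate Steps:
F = -32571 (F = 649 + 8305*(-4) = 649 - 33220 = -32571)
I = 2301289
(I + 2647341)/(√(-1205486 + 674969) + F) = (2301289 + 2647341)/(√(-1205486 + 674969) - 32571) = 4948630/(√(-530517) - 32571) = 4948630/(I*√530517 - 32571) = 4948630/(-32571 + I*√530517)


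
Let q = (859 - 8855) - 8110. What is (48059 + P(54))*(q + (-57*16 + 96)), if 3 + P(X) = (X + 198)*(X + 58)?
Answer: -1290810160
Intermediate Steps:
q = -16106 (q = -7996 - 8110 = -16106)
P(X) = -3 + (58 + X)*(198 + X) (P(X) = -3 + (X + 198)*(X + 58) = -3 + (198 + X)*(58 + X) = -3 + (58 + X)*(198 + X))
(48059 + P(54))*(q + (-57*16 + 96)) = (48059 + (11481 + 54**2 + 256*54))*(-16106 + (-57*16 + 96)) = (48059 + (11481 + 2916 + 13824))*(-16106 + (-912 + 96)) = (48059 + 28221)*(-16106 - 816) = 76280*(-16922) = -1290810160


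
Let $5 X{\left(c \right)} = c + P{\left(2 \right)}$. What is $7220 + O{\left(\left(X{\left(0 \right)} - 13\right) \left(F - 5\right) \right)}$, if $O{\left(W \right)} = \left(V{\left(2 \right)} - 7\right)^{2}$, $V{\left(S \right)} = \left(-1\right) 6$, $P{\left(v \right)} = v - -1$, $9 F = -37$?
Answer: $7389$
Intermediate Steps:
$F = - \frac{37}{9}$ ($F = \frac{1}{9} \left(-37\right) = - \frac{37}{9} \approx -4.1111$)
$P{\left(v \right)} = 1 + v$ ($P{\left(v \right)} = v + 1 = 1 + v$)
$V{\left(S \right)} = -6$
$X{\left(c \right)} = \frac{3}{5} + \frac{c}{5}$ ($X{\left(c \right)} = \frac{c + \left(1 + 2\right)}{5} = \frac{c + 3}{5} = \frac{3 + c}{5} = \frac{3}{5} + \frac{c}{5}$)
$O{\left(W \right)} = 169$ ($O{\left(W \right)} = \left(-6 - 7\right)^{2} = \left(-13\right)^{2} = 169$)
$7220 + O{\left(\left(X{\left(0 \right)} - 13\right) \left(F - 5\right) \right)} = 7220 + 169 = 7389$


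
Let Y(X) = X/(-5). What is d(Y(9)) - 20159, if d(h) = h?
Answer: -100804/5 ≈ -20161.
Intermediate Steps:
Y(X) = -X/5 (Y(X) = X*(-⅕) = -X/5)
d(Y(9)) - 20159 = -⅕*9 - 20159 = -9/5 - 20159 = -100804/5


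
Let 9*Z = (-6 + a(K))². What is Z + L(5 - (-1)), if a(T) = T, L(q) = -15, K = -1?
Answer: -86/9 ≈ -9.5556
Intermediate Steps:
Z = 49/9 (Z = (-6 - 1)²/9 = (⅑)*(-7)² = (⅑)*49 = 49/9 ≈ 5.4444)
Z + L(5 - (-1)) = 49/9 - 15 = -86/9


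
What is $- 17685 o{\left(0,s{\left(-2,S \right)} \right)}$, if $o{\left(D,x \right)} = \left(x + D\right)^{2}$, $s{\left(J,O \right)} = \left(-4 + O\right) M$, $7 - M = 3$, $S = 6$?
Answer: $-1131840$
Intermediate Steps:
$M = 4$ ($M = 7 - 3 = 4$)
$s{\left(J,O \right)} = -16 + 4 O$ ($s{\left(J,O \right)} = \left(-4 + O\right) 4 = -16 + 4 O$)
$o{\left(D,x \right)} = \left(D + x\right)^{2}$
$- 17685 o{\left(0,s{\left(-2,S \right)} \right)} = - 17685 \left(0 + \left(-16 + 4 \cdot 6\right)\right)^{2} = - 17685 \left(0 + \left(-16 + 24\right)\right)^{2} = - 17685 \left(0 + 8\right)^{2} = - 17685 \cdot 8^{2} = \left(-17685\right) 64 = -1131840$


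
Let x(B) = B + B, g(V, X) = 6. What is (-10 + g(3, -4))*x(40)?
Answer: -320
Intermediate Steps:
x(B) = 2*B
(-10 + g(3, -4))*x(40) = (-10 + 6)*(2*40) = -4*80 = -320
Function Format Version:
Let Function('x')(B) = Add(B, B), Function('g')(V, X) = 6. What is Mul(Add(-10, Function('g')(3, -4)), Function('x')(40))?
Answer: -320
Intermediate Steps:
Function('x')(B) = Mul(2, B)
Mul(Add(-10, Function('g')(3, -4)), Function('x')(40)) = Mul(Add(-10, 6), Mul(2, 40)) = Mul(-4, 80) = -320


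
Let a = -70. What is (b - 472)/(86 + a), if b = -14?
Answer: -243/8 ≈ -30.375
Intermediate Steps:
(b - 472)/(86 + a) = (-14 - 472)/(86 - 70) = -486/16 = -486*1/16 = -243/8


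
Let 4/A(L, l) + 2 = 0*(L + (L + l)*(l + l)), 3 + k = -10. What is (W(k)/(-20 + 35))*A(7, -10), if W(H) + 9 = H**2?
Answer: -64/3 ≈ -21.333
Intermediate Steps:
k = -13 (k = -3 - 10 = -13)
A(L, l) = -2 (A(L, l) = 4/(-2 + 0*(L + (L + l)*(l + l))) = 4/(-2 + 0*(L + (L + l)*(2*l))) = 4/(-2 + 0*(L + 2*l*(L + l))) = 4/(-2 + 0) = 4/(-2) = 4*(-1/2) = -2)
W(H) = -9 + H**2
(W(k)/(-20 + 35))*A(7, -10) = ((-9 + (-13)**2)/(-20 + 35))*(-2) = ((-9 + 169)/15)*(-2) = ((1/15)*160)*(-2) = (32/3)*(-2) = -64/3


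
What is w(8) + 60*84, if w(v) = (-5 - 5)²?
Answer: 5140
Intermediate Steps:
w(v) = 100 (w(v) = (-10)² = 100)
w(8) + 60*84 = 100 + 60*84 = 100 + 5040 = 5140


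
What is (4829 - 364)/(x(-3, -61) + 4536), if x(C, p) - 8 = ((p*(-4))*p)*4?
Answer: -4465/54992 ≈ -0.081194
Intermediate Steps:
x(C, p) = 8 - 16*p**2 (x(C, p) = 8 + ((p*(-4))*p)*4 = 8 + ((-4*p)*p)*4 = 8 - 4*p**2*4 = 8 - 16*p**2)
(4829 - 364)/(x(-3, -61) + 4536) = (4829 - 364)/((8 - 16*(-61)**2) + 4536) = 4465/((8 - 16*3721) + 4536) = 4465/((8 - 59536) + 4536) = 4465/(-59528 + 4536) = 4465/(-54992) = 4465*(-1/54992) = -4465/54992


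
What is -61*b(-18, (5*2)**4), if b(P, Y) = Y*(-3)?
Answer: 1830000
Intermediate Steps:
b(P, Y) = -3*Y
-61*b(-18, (5*2)**4) = -(-183)*(5*2)**4 = -(-183)*10**4 = -(-183)*10000 = -61*(-30000) = 1830000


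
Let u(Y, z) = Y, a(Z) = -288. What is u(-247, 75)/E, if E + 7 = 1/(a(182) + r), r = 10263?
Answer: 2463825/69824 ≈ 35.286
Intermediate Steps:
E = -69824/9975 (E = -7 + 1/(-288 + 10263) = -7 + 1/9975 = -69824/9975 ≈ -6.9999)
u(-247, 75)/E = -247/(-69824/9975) = -247*(-9975/69824) = 2463825/69824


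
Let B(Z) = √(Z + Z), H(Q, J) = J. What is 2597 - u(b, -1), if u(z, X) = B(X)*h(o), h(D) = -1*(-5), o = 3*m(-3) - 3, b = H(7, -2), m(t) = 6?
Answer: 2597 - 5*I*√2 ≈ 2597.0 - 7.0711*I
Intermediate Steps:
B(Z) = √2*√Z (B(Z) = √(2*Z) = √2*√Z)
b = -2
o = 15 (o = 3*6 - 3 = 18 - 3 = 15)
h(D) = 5
u(z, X) = 5*√2*√X (u(z, X) = (√2*√X)*5 = 5*√2*√X)
2597 - u(b, -1) = 2597 - 5*√2*√(-1) = 2597 - 5*√2*I = 2597 - 5*I*√2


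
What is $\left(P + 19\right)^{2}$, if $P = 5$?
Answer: $576$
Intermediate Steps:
$\left(P + 19\right)^{2} = \left(5 + 19\right)^{2} = 24^{2} = 576$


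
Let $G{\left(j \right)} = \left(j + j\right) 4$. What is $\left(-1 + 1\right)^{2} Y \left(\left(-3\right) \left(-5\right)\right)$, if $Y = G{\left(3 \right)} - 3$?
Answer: $0$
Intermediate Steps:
$G{\left(j \right)} = 8 j$ ($G{\left(j \right)} = 2 j 4 = 8 j$)
$Y = 21$ ($Y = 8 \cdot 3 - 3 = 24 - 3 = 21$)
$\left(-1 + 1\right)^{2} Y \left(\left(-3\right) \left(-5\right)\right) = \left(-1 + 1\right)^{2} \cdot 21 \left(\left(-3\right) \left(-5\right)\right) = 0^{2} \cdot 21 \cdot 15 = 0 \cdot 21 \cdot 15 = 0 \cdot 15 = 0$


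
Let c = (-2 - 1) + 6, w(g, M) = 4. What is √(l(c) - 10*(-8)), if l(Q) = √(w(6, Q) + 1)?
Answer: √(80 + √5) ≈ 9.0684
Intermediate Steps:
c = 3 (c = -3 + 6 = 3)
l(Q) = √5 (l(Q) = √(4 + 1) = √5)
√(l(c) - 10*(-8)) = √(√5 - 10*(-8)) = √(√5 + 80) = √(80 + √5)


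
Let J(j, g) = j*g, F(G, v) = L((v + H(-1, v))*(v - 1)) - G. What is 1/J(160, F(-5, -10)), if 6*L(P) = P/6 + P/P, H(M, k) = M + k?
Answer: 3/5560 ≈ 0.00053957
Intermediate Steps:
L(P) = ⅙ + P/36 (L(P) = (P/6 + P/P)/6 = (P*(⅙) + 1)/6 = (P/6 + 1)/6 = (1 + P/6)/6 = ⅙ + P/36)
F(G, v) = ⅙ - G + (-1 + v)*(-1 + 2*v)/36 (F(G, v) = (⅙ + ((v + (-1 + v))*(v - 1))/36) - G = (⅙ + ((-1 + 2*v)*(-1 + v))/36) - G = (⅙ + ((-1 + v)*(-1 + 2*v))/36) - G = (⅙ + (-1 + v)*(-1 + 2*v)/36) - G = ⅙ - G + (-1 + v)*(-1 + 2*v)/36)
J(j, g) = g*j
1/J(160, F(-5, -10)) = 1/((7/36 - 1*(-5) - 1/12*(-10) + (1/18)*(-10)²)*160) = 1/((7/36 + 5 + ⅚ + (1/18)*100)*160) = 1/((7/36 + 5 + ⅚ + 50/9)*160) = 1/((139/12)*160) = 1/(5560/3) = 3/5560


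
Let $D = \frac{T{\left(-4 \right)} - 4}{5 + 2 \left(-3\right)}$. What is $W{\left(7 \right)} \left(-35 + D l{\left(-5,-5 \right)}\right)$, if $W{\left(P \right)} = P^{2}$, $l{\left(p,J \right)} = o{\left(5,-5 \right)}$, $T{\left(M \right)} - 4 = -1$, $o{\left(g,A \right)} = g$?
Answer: $-1470$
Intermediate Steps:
$T{\left(M \right)} = 3$ ($T{\left(M \right)} = 4 - 1 = 3$)
$l{\left(p,J \right)} = 5$
$D = 1$ ($D = \frac{3 - 4}{5 + 2 \left(-3\right)} = - \frac{1}{5 - 6} = - \frac{1}{-1} = \left(-1\right) \left(-1\right) = 1$)
$W{\left(7 \right)} \left(-35 + D l{\left(-5,-5 \right)}\right) = 7^{2} \left(-35 + 1 \cdot 5\right) = 49 \left(-35 + 5\right) = 49 \left(-30\right) = -1470$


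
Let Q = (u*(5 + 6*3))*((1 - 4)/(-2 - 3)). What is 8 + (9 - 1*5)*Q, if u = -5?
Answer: -268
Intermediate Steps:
Q = -69 (Q = (-5*(5 + 6*3))*((1 - 4)/(-2 - 3)) = (-5*(5 + 18))*(-3/(-5)) = (-5*23)*(-3*(-⅕)) = -115*⅗ = -69)
8 + (9 - 1*5)*Q = 8 + (9 - 1*5)*(-69) = 8 + (9 - 5)*(-69) = 8 + 4*(-69) = 8 - 276 = -268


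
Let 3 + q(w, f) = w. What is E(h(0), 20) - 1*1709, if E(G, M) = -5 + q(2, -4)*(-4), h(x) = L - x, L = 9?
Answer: -1710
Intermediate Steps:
q(w, f) = -3 + w
h(x) = 9 - x
E(G, M) = -1 (E(G, M) = -5 + (-3 + 2)*(-4) = -5 - 1*(-4) = -5 + 4 = -1)
E(h(0), 20) - 1*1709 = -1 - 1*1709 = -1 - 1709 = -1710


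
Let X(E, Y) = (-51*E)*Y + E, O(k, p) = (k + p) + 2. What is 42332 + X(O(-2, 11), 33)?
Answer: 23830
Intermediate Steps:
O(k, p) = 2 + k + p
X(E, Y) = E - 51*E*Y (X(E, Y) = -51*E*Y + E = E - 51*E*Y)
42332 + X(O(-2, 11), 33) = 42332 + (2 - 2 + 11)*(1 - 51*33) = 42332 + 11*(1 - 1683) = 42332 + 11*(-1682) = 42332 - 18502 = 23830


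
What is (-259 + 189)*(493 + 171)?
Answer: -46480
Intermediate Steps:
(-259 + 189)*(493 + 171) = -70*664 = -46480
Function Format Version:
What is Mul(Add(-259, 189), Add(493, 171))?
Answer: -46480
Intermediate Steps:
Mul(Add(-259, 189), Add(493, 171)) = Mul(-70, 664) = -46480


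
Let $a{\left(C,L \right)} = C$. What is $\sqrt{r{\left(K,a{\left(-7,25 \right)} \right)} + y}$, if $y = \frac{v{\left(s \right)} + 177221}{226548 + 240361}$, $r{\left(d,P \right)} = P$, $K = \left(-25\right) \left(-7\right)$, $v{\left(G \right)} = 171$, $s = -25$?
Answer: $\frac{i \sqrt{1443202178639}}{466909} \approx 2.5729 i$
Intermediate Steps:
$K = 175$
$y = \frac{177392}{466909}$ ($y = \frac{171 + 177221}{226548 + 240361} = \frac{177392}{466909} \approx 0.37993$)
$\sqrt{r{\left(K,a{\left(-7,25 \right)} \right)} + y} = \sqrt{-7 + \frac{177392}{466909}} = \sqrt{- \frac{3090971}{466909}} = \frac{i \sqrt{1443202178639}}{466909}$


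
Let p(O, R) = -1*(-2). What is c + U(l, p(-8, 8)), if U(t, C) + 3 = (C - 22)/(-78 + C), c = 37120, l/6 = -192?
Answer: 705228/19 ≈ 37117.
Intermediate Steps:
l = -1152 (l = 6*(-192) = -1152)
p(O, R) = 2
U(t, C) = -3 + (-22 + C)/(-78 + C) (U(t, C) = -3 + (C - 22)/(-78 + C) = -3 + (-22 + C)/(-78 + C))
c + U(l, p(-8, 8)) = 37120 + 2*(106 - 1*2)/(-78 + 2) = 37120 + 2*(106 - 2)/(-76) = 37120 + 2*(-1/76)*104 = 37120 - 52/19 = 705228/19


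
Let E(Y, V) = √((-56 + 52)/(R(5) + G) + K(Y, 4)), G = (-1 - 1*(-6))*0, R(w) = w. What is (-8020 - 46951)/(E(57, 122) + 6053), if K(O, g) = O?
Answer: -1663697315/183193764 + 54971*√1405/183193764 ≈ -9.0704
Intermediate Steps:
G = 0 (G = (-1 + 6)*0 = 5*0 = 0)
E(Y, V) = √(-⅘ + Y) (E(Y, V) = √((-56 + 52)/(5 + 0) + Y) = √(-4/5 + Y) = √(-4*⅕ + Y) = √(-⅘ + Y))
(-8020 - 46951)/(E(57, 122) + 6053) = (-8020 - 46951)/(√(-20 + 25*57)/5 + 6053) = -54971/(√(-20 + 1425)/5 + 6053) = -54971/(√1405/5 + 6053) = -54971/(6053 + √1405/5)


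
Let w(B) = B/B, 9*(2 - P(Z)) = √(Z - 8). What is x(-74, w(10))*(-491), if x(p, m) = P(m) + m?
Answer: -1473 + 491*I*√7/9 ≈ -1473.0 + 144.34*I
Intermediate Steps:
P(Z) = 2 - √(-8 + Z)/9 (P(Z) = 2 - √(Z - 8)/9 = 2 - √(-8 + Z)/9)
w(B) = 1
x(p, m) = 2 + m - √(-8 + m)/9 (x(p, m) = (2 - √(-8 + m)/9) + m = 2 + m - √(-8 + m)/9)
x(-74, w(10))*(-491) = (2 + 1 - √(-8 + 1)/9)*(-491) = (2 + 1 - I*√7/9)*(-491) = (3 - I*√7/9)*(-491) = -1473 + 491*I*√7/9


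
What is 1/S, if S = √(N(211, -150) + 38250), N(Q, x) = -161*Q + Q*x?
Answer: -I*√27371/27371 ≈ -0.0060444*I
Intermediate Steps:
S = I*√27371 (S = √(211*(-161 - 150) + 38250) = √(211*(-311) + 38250) = √(-65621 + 38250) = √(-27371) = I*√27371 ≈ 165.44*I)
1/S = 1/(I*√27371) = -I*√27371/27371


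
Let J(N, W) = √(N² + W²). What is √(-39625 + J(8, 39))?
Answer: √(-39625 + √1585) ≈ 198.96*I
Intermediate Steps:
√(-39625 + J(8, 39)) = √(-39625 + √(8² + 39²)) = √(-39625 + √(64 + 1521)) = √(-39625 + √1585)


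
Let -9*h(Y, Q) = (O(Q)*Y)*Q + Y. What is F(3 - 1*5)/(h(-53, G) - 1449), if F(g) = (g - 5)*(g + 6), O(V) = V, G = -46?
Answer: -63/24790 ≈ -0.0025413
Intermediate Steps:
h(Y, Q) = -Y/9 - Y*Q²/9 (h(Y, Q) = -((Q*Y)*Q + Y)/9 = -(Y*Q² + Y)/9 = -(Y + Y*Q²)/9 = -Y/9 - Y*Q²/9)
F(g) = (-5 + g)*(6 + g)
F(3 - 1*5)/(h(-53, G) - 1449) = (-30 + (3 - 1*5) + (3 - 1*5)²)/(-⅑*(-53)*(1 + (-46)²) - 1449) = (-30 + (3 - 5) + (3 - 5)²)/(-⅑*(-53)*(1 + 2116) - 1449) = (-30 - 2 + (-2)²)/(-⅑*(-53)*2117 - 1449) = (-30 - 2 + 4)/(112201/9 - 1449) = -28/(99160/9) = (9/99160)*(-28) = -63/24790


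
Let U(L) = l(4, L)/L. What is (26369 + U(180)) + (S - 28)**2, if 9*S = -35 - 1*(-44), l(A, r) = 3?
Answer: 1625881/60 ≈ 27098.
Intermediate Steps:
U(L) = 3/L
S = 1 (S = (-35 - 1*(-44))/9 = (-35 + 44)/9 = (1/9)*9 = 1)
(26369 + U(180)) + (S - 28)**2 = (26369 + 3/180) + (1 - 28)**2 = (26369 + 3*(1/180)) + (-27)**2 = (26369 + 1/60) + 729 = 1582141/60 + 729 = 1625881/60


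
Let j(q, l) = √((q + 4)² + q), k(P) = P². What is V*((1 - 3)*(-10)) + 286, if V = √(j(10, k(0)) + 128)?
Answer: 286 + 20*√(128 + √206) ≈ 524.62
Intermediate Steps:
j(q, l) = √(q + (4 + q)²) (j(q, l) = √((4 + q)² + q) = √(q + (4 + q)²))
V = √(128 + √206) (V = √(√(10 + (4 + 10)²) + 128) = √(√(10 + 14²) + 128) = √(√(10 + 196) + 128) = √(√206 + 128) = √(128 + √206) ≈ 11.931)
V*((1 - 3)*(-10)) + 286 = √(128 + √206)*((1 - 3)*(-10)) + 286 = √(128 + √206)*(-2*(-10)) + 286 = √(128 + √206)*20 + 286 = 20*√(128 + √206) + 286 = 286 + 20*√(128 + √206)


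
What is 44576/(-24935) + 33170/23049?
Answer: -200338274/574726815 ≈ -0.34858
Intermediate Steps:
44576/(-24935) + 33170/23049 = 44576*(-1/24935) + 33170*(1/23049) = -44576/24935 + 33170/23049 = -200338274/574726815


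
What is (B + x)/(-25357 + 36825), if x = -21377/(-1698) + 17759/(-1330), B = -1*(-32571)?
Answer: 656738114/231237885 ≈ 2.8401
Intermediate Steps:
B = 32571
x = -61549/80655 (x = -21377*(-1/1698) + 17759*(-1/1330) = 21377/1698 - 2537/190 = -61549/80655 ≈ -0.76311)
(B + x)/(-25357 + 36825) = (32571 - 61549/80655)/(-25357 + 36825) = (2626952456/80655)/11468 = (2626952456/80655)*(1/11468) = 656738114/231237885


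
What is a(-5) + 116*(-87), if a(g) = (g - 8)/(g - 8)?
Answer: -10091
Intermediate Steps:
a(g) = 1 (a(g) = (-8 + g)/(-8 + g) = 1)
a(-5) + 116*(-87) = 1 + 116*(-87) = 1 - 10092 = -10091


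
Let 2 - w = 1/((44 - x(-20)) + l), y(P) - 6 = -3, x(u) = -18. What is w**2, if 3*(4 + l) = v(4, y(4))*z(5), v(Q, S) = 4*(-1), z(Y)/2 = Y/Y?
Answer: 108241/27556 ≈ 3.9280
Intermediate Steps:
z(Y) = 2 (z(Y) = 2*(Y/Y) = 2*1 = 2)
y(P) = 3 (y(P) = 6 - 3 = 3)
v(Q, S) = -4
l = -20/3 (l = -4 + (-4*2)/3 = -4 + (1/3)*(-8) = -4 - 8/3 = -20/3 ≈ -6.6667)
w = 329/166 (w = 2 - 1/((44 - 1*(-18)) - 20/3) = 2 - 1/((44 + 18) - 20/3) = 2 - 1/(62 - 20/3) = 2 - 1/166/3 = 2 - 1*3/166 = 2 - 3/166 = 329/166 ≈ 1.9819)
w**2 = (329/166)**2 = 108241/27556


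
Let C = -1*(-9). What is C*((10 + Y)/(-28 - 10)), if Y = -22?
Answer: 54/19 ≈ 2.8421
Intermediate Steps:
C = 9
C*((10 + Y)/(-28 - 10)) = 9*((10 - 22)/(-28 - 10)) = 9*(-12/(-38)) = 9*(-12*(-1/38)) = 9*(6/19) = 54/19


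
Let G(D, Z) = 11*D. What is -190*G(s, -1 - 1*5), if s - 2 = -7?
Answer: 10450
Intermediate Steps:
s = -5 (s = 2 - 7 = -5)
-190*G(s, -1 - 1*5) = -2090*(-5) = -190*(-55) = 10450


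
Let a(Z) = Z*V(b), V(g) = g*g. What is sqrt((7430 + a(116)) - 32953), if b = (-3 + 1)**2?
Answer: 7*I*sqrt(483) ≈ 153.84*I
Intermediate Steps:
b = 4 (b = (-2)**2 = 4)
V(g) = g**2
a(Z) = 16*Z (a(Z) = Z*4**2 = Z*16 = 16*Z)
sqrt((7430 + a(116)) - 32953) = sqrt((7430 + 16*116) - 32953) = sqrt((7430 + 1856) - 32953) = sqrt(9286 - 32953) = sqrt(-23667) = 7*I*sqrt(483)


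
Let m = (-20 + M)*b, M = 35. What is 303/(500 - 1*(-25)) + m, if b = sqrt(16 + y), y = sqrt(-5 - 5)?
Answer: 101/175 + 15*sqrt(16 + I*sqrt(10)) ≈ 60.867 + 5.9008*I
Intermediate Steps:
y = I*sqrt(10) (y = sqrt(-10) = I*sqrt(10) ≈ 3.1623*I)
b = sqrt(16 + I*sqrt(10)) ≈ 4.0193 + 0.39339*I
m = 15*sqrt(16 + I*sqrt(10)) (m = (-20 + 35)*sqrt(16 + I*sqrt(10)) = 15*sqrt(16 + I*sqrt(10)) ≈ 60.289 + 5.9008*I)
303/(500 - 1*(-25)) + m = 303/(500 - 1*(-25)) + 15*sqrt(16 + I*sqrt(10)) = 303/(500 + 25) + 15*sqrt(16 + I*sqrt(10)) = 303/525 + 15*sqrt(16 + I*sqrt(10)) = 303*(1/525) + 15*sqrt(16 + I*sqrt(10)) = 101/175 + 15*sqrt(16 + I*sqrt(10))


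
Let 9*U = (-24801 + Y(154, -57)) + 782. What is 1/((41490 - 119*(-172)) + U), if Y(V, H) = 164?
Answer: 9/533767 ≈ 1.6861e-5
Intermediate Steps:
U = -23855/9 (U = ((-24801 + 164) + 782)/9 = (-24637 + 782)/9 = (1/9)*(-23855) = -23855/9 ≈ -2650.6)
1/((41490 - 119*(-172)) + U) = 1/((41490 - 119*(-172)) - 23855/9) = 1/((41490 - 1*(-20468)) - 23855/9) = 1/((41490 + 20468) - 23855/9) = 1/(61958 - 23855/9) = 1/(533767/9) = 9/533767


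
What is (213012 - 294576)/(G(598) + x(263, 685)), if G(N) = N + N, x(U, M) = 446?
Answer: -40782/821 ≈ -49.674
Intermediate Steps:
G(N) = 2*N
(213012 - 294576)/(G(598) + x(263, 685)) = (213012 - 294576)/(2*598 + 446) = -81564/(1196 + 446) = -81564/1642 = -81564*1/1642 = -40782/821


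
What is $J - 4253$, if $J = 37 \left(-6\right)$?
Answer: $-4475$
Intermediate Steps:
$J = -222$
$J - 4253 = -222 - 4253 = -4475$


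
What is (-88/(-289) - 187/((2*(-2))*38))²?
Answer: 4545321561/1929669184 ≈ 2.3555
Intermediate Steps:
(-88/(-289) - 187/((2*(-2))*38))² = (-88*(-1/289) - 187/((-4*38)))² = (88/289 - 187/(-152))² = (88/289 - 187*(-1/152))² = (88/289 + 187/152)² = (67419/43928)² = 4545321561/1929669184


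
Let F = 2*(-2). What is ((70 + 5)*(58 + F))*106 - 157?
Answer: 429143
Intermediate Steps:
F = -4
((70 + 5)*(58 + F))*106 - 157 = ((70 + 5)*(58 - 4))*106 - 157 = (75*54)*106 - 157 = 4050*106 - 157 = 429300 - 157 = 429143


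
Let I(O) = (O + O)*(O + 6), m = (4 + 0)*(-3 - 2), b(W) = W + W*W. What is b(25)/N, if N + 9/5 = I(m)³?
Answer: 3250/878079991 ≈ 3.7013e-6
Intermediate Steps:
b(W) = W + W²
m = -20 (m = 4*(-5) = -20)
I(O) = 2*O*(6 + O) (I(O) = (2*O)*(6 + O) = 2*O*(6 + O))
N = 878079991/5 (N = -9/5 + (2*(-20)*(6 - 20))³ = -9/5 + (2*(-20)*(-14))³ = -9/5 + 560³ = -9/5 + 175616000 = 878079991/5 ≈ 1.7562e+8)
b(25)/N = (25*(1 + 25))/(878079991/5) = (25*26)*(5/878079991) = 650*(5/878079991) = 3250/878079991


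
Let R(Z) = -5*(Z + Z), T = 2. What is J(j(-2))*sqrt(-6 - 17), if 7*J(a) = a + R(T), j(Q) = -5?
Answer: -25*I*sqrt(23)/7 ≈ -17.128*I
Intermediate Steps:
R(Z) = -10*Z
J(a) = -20/7 + a/7 (J(a) = (a - 10*2)/7 = (a - 20)/7 = (-20 + a)/7 = -20/7 + a/7)
J(j(-2))*sqrt(-6 - 17) = (-20/7 + (1/7)*(-5))*sqrt(-6 - 17) = (-20/7 - 5/7)*sqrt(-23) = -25*I*sqrt(23)/7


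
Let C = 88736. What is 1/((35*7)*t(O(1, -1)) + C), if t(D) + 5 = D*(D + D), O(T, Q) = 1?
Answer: 1/88001 ≈ 1.1364e-5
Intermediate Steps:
t(D) = -5 + 2*D**2 (t(D) = -5 + D*(D + D) = -5 + D*(2*D) = -5 + 2*D**2)
1/((35*7)*t(O(1, -1)) + C) = 1/((35*7)*(-5 + 2*1**2) + 88736) = 1/(245*(-5 + 2*1) + 88736) = 1/(245*(-5 + 2) + 88736) = 1/(245*(-3) + 88736) = 1/(-735 + 88736) = 1/88001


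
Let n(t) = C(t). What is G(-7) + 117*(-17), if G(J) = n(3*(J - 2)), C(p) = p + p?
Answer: -2043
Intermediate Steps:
C(p) = 2*p
n(t) = 2*t
G(J) = -12 + 6*J (G(J) = 2*(3*(J - 2)) = 2*(3*(-2 + J)) = 2*(-6 + 3*J) = -12 + 6*J)
G(-7) + 117*(-17) = (-12 + 6*(-7)) + 117*(-17) = (-12 - 42) - 1989 = -54 - 1989 = -2043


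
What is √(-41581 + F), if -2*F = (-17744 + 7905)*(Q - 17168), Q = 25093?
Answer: √155781826/2 ≈ 6240.6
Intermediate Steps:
F = 77974075/2 (F = -(-17744 + 7905)*(25093 - 17168)/2 = -(-9839)*7925/2 = -½*(-77974075) = 77974075/2 ≈ 3.8987e+7)
√(-41581 + F) = √(-41581 + 77974075/2) = √(77890913/2) = √155781826/2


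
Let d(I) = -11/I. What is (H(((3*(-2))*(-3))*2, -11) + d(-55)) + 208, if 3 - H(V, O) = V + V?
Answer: 696/5 ≈ 139.20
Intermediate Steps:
H(V, O) = 3 - 2*V (H(V, O) = 3 - (V + V) = 3 - 2*V)
(H(((3*(-2))*(-3))*2, -11) + d(-55)) + 208 = ((3 - 2*(3*(-2))*(-3)*2) - 11/(-55)) + 208 = ((3 - 2*(-6*(-3))*2) - 11*(-1/55)) + 208 = ((3 - 36*2) + 1/5) + 208 = ((3 - 2*36) + 1/5) + 208 = ((3 - 72) + 1/5) + 208 = (-69 + 1/5) + 208 = -344/5 + 208 = 696/5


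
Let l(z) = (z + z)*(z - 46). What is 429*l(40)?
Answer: -205920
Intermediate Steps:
l(z) = 2*z*(-46 + z) (l(z) = (2*z)*(-46 + z) = 2*z*(-46 + z))
429*l(40) = 429*(2*40*(-46 + 40)) = 429*(2*40*(-6)) = 429*(-480) = -205920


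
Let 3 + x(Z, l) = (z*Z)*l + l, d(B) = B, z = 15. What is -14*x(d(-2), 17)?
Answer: 6944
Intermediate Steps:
x(Z, l) = -3 + l + 15*Z*l (x(Z, l) = -3 + ((15*Z)*l + l) = -3 + (15*Z*l + l) = -3 + (l + 15*Z*l) = -3 + l + 15*Z*l)
-14*x(d(-2), 17) = -14*(-3 + 17 + 15*(-2)*17) = -14*(-3 + 17 - 510) = -14*(-496) = 6944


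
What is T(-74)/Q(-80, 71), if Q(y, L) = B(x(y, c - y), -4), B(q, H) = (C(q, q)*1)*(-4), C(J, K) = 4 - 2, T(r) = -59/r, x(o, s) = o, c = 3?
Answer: -59/592 ≈ -0.099662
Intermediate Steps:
C(J, K) = 2
B(q, H) = -8 (B(q, H) = (2*1)*(-4) = 2*(-4) = -8)
Q(y, L) = -8
T(-74)/Q(-80, 71) = -59/(-74)/(-8) = -59*(-1/74)*(-⅛) = (59/74)*(-⅛) = -59/592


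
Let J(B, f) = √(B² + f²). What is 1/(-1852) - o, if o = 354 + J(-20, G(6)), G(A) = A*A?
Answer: -655609/1852 - 4*√106 ≈ -395.18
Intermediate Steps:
G(A) = A²
o = 354 + 4*√106 (o = 354 + √((-20)² + (6²)²) = 354 + √(400 + 36²) = 354 + √(400 + 1296) = 354 + √1696 = 354 + 4*√106 ≈ 395.18)
1/(-1852) - o = 1/(-1852) - (354 + 4*√106) = -1/1852 + (-354 - 4*√106) = -655609/1852 - 4*√106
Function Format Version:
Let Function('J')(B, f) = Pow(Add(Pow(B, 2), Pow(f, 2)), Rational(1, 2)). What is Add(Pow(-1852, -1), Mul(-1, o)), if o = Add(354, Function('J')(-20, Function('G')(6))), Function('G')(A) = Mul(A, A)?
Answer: Add(Rational(-655609, 1852), Mul(-4, Pow(106, Rational(1, 2)))) ≈ -395.18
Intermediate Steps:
Function('G')(A) = Pow(A, 2)
o = Add(354, Mul(4, Pow(106, Rational(1, 2)))) (o = Add(354, Pow(Add(Pow(-20, 2), Pow(Pow(6, 2), 2)), Rational(1, 2))) = Add(354, Pow(Add(400, Pow(36, 2)), Rational(1, 2))) = Add(354, Pow(Add(400, 1296), Rational(1, 2))) = Add(354, Pow(1696, Rational(1, 2))) = Add(354, Mul(4, Pow(106, Rational(1, 2)))) ≈ 395.18)
Add(Pow(-1852, -1), Mul(-1, o)) = Add(Pow(-1852, -1), Mul(-1, Add(354, Mul(4, Pow(106, Rational(1, 2)))))) = Add(Rational(-1, 1852), Add(-354, Mul(-4, Pow(106, Rational(1, 2))))) = Add(Rational(-655609, 1852), Mul(-4, Pow(106, Rational(1, 2))))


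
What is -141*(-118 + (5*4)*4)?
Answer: 5358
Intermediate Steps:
-141*(-118 + (5*4)*4) = -141*(-118 + 20*4) = -141*(-118 + 80) = -141*(-38) = 5358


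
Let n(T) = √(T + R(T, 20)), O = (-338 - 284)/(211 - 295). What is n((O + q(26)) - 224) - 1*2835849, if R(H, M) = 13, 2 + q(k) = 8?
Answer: -2835849 + I*√348558/42 ≈ -2.8358e+6 + 14.057*I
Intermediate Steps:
O = 311/42 (O = -622/(-84) = -622*(-1/84) = 311/42 ≈ 7.4048)
q(k) = 6 (q(k) = -2 + 8 = 6)
n(T) = √(13 + T) (n(T) = √(T + 13) = √(13 + T))
n((O + q(26)) - 224) - 1*2835849 = √(13 + ((311/42 + 6) - 224)) - 1*2835849 = √(13 + (563/42 - 224)) - 2835849 = √(13 - 8845/42) - 2835849 = √(-8299/42) - 2835849 = I*√348558/42 - 2835849 = -2835849 + I*√348558/42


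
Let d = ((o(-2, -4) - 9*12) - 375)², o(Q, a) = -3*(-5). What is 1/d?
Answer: 1/219024 ≈ 4.5657e-6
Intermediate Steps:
o(Q, a) = 15
d = 219024 (d = ((15 - 9*12) - 375)² = ((15 - 108) - 375)² = (-93 - 375)² = (-468)² = 219024)
1/d = 1/219024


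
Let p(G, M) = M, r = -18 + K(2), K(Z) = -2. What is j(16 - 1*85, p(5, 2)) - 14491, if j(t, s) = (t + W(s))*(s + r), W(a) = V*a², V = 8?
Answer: -13825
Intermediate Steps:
W(a) = 8*a²
r = -20 (r = -18 - 2 = -20)
j(t, s) = (-20 + s)*(t + 8*s²) (j(t, s) = (t + 8*s²)*(s - 20) = (t + 8*s²)*(-20 + s) = (-20 + s)*(t + 8*s²))
j(16 - 1*85, p(5, 2)) - 14491 = (-160*2² - 20*(16 - 1*85) + 8*2³ + 2*(16 - 1*85)) - 14491 = (-160*4 - 20*(16 - 85) + 8*8 + 2*(16 - 85)) - 14491 = (-640 - 20*(-69) + 64 + 2*(-69)) - 14491 = (-640 + 1380 + 64 - 138) - 14491 = 666 - 14491 = -13825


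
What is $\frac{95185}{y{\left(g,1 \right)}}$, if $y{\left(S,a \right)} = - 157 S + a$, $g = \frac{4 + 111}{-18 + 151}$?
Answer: $- \frac{12659605}{17922} \approx -706.37$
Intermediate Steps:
$g = \frac{115}{133} \approx 0.86466$
$y{\left(S,a \right)} = a - 157 S$
$\frac{95185}{y{\left(g,1 \right)}} = \frac{95185}{1 - \frac{18055}{133}} = \frac{95185}{- \frac{17922}{133}} = 95185 \left(- \frac{133}{17922}\right) = - \frac{12659605}{17922}$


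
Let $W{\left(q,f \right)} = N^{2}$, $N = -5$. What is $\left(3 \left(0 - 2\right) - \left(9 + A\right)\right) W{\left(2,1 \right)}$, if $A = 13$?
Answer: $-700$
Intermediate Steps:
$W{\left(q,f \right)} = 25$ ($W{\left(q,f \right)} = \left(-5\right)^{2} = 25$)
$\left(3 \left(0 - 2\right) - \left(9 + A\right)\right) W{\left(2,1 \right)} = \left(3 \left(0 - 2\right) - 22\right) 25 = \left(3 \left(-2\right) - 22\right) 25 = \left(-6 - 22\right) 25 = \left(-28\right) 25 = -700$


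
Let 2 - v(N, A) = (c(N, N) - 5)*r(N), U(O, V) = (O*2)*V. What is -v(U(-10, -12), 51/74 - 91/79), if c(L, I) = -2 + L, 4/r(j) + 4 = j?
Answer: 115/59 ≈ 1.9492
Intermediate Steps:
r(j) = 4/(-4 + j)
U(O, V) = 2*O*V (U(O, V) = (2*O)*V = 2*O*V)
v(N, A) = 2 - 4*(-7 + N)/(-4 + N) (v(N, A) = 2 - ((-2 + N) - 5)*4/(-4 + N) = 2 - (-7 + N)*4/(-4 + N) = 2 - 4*(-7 + N)/(-4 + N))
-v(U(-10, -12), 51/74 - 91/79) = -2*(10 - 2*(-10)*(-12))/(-4 + 2*(-10)*(-12)) = -2*(10 - 1*240)/(-4 + 240) = -2*(10 - 240)/236 = -2*(-230)/236 = -1*(-115/59) = 115/59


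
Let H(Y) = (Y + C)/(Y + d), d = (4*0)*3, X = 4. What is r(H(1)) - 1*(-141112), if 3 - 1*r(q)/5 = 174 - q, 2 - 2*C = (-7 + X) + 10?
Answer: 280499/2 ≈ 1.4025e+5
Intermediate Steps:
d = 0 (d = 0*3 = 0)
C = -5/2 (C = 1 - ((-7 + 4) + 10)/2 = 1 - (-3 + 10)/2 = 1 - ½*7 = 1 - 7/2 = -5/2 ≈ -2.5000)
H(Y) = (-5/2 + Y)/Y (H(Y) = (Y - 5/2)/(Y + 0) = (-5/2 + Y)/Y)
r(q) = -855 + 5*q (r(q) = 15 - 5*(174 - q) = 15 + (-870 + 5*q) = -855 + 5*q)
r(H(1)) - 1*(-141112) = (-855 + 5*((-5/2 + 1)/1)) - 1*(-141112) = (-855 + 5*(1*(-3/2))) + 141112 = (-855 + 5*(-3/2)) + 141112 = (-855 - 15/2) + 141112 = -1725/2 + 141112 = 280499/2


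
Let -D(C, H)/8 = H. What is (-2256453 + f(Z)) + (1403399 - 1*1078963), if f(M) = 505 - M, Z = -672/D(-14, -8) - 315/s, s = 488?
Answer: -942572417/488 ≈ -1.9315e+6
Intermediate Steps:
D(C, H) = -8*H
Z = -5439/488 (Z = -672/((-8*(-8))) - 315/488 = -672/64 - 315*1/488 = -672*1/64 - 315/488 = -21/2 - 315/488 = -5439/488 ≈ -11.145)
(-2256453 + f(Z)) + (1403399 - 1*1078963) = (-2256453 + (505 - 1*(-5439/488))) + (1403399 - 1*1078963) = (-2256453 + (505 + 5439/488)) + (1403399 - 1078963) = (-2256453 + 251879/488) + 324436 = -1100897185/488 + 324436 = -942572417/488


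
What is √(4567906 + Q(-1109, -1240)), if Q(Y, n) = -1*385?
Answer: √4567521 ≈ 2137.2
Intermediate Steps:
Q(Y, n) = -385
√(4567906 + Q(-1109, -1240)) = √(4567906 - 385) = √4567521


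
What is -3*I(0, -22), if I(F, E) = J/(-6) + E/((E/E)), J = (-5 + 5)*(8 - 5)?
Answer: 66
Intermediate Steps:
J = 0 (J = 0*3 = 0)
I(F, E) = E (I(F, E) = 0/(-6) + E/((E/E)) = 0*(-1/6) + E/1 = 0 + E*1 = 0 + E = E)
-3*I(0, -22) = -3*(-22) = 66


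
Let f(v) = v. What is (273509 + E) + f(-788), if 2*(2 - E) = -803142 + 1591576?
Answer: -121494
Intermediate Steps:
E = -394215 (E = 2 - (-803142 + 1591576)/2 = 2 - ½*788434 = 2 - 394217 = -394215)
(273509 + E) + f(-788) = (273509 - 394215) - 788 = -120706 - 788 = -121494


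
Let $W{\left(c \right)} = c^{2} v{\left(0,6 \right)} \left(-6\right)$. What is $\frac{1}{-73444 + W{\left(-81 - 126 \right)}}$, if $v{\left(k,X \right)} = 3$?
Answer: $- \frac{1}{844726} \approx -1.1838 \cdot 10^{-6}$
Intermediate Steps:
$W{\left(c \right)} = - 18 c^{2}$ ($W{\left(c \right)} = c^{2} \cdot 3 \left(-6\right) = 3 c^{2} \left(-6\right) = - 18 c^{2}$)
$\frac{1}{-73444 + W{\left(-81 - 126 \right)}} = \frac{1}{-73444 - 18 \left(-81 - 126\right)^{2}} = \frac{1}{-73444 - 18 \left(-207\right)^{2}} = \frac{1}{-73444 - 771282} = \frac{1}{-844726} = - \frac{1}{844726}$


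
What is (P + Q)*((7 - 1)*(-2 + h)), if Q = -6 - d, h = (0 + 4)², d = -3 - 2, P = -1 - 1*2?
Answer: -336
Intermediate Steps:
P = -3 (P = -1 - 2 = -3)
d = -5
h = 16 (h = 4² = 16)
Q = -1 (Q = -6 - 1*(-5) = -6 + 5 = -1)
(P + Q)*((7 - 1)*(-2 + h)) = (-3 - 1)*((7 - 1)*(-2 + 16)) = -24*14 = -4*84 = -336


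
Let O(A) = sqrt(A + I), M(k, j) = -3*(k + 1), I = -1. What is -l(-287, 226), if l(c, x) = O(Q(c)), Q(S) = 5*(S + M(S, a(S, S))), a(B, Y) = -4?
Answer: -sqrt(2854) ≈ -53.423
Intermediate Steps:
M(k, j) = -3 - 3*k (M(k, j) = -3*(1 + k) = -3 - 3*k)
Q(S) = -15 - 10*S (Q(S) = 5*(S + (-3 - 3*S)) = 5*(-3 - 2*S) = -15 - 10*S)
O(A) = sqrt(-1 + A) (O(A) = sqrt(A - 1) = sqrt(-1 + A))
l(c, x) = sqrt(-16 - 10*c) (l(c, x) = sqrt(-1 + (-15 - 10*c)) = sqrt(-16 - 10*c))
-l(-287, 226) = -sqrt(-16 - 10*(-287)) = -sqrt(-16 + 2870) = -sqrt(2854)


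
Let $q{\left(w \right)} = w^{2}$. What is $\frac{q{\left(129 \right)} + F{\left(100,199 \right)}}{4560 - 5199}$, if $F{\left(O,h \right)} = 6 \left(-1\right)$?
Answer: $- \frac{5545}{213} \approx -26.033$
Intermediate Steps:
$F{\left(O,h \right)} = -6$
$\frac{q{\left(129 \right)} + F{\left(100,199 \right)}}{4560 - 5199} = \frac{129^{2} - 6}{4560 - 5199} = \frac{16641 - 6}{-639} = 16635 \left(- \frac{1}{639}\right) = - \frac{5545}{213}$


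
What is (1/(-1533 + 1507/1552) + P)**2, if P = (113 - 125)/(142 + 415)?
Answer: 864181962768784/1753992749013191569 ≈ 0.00049269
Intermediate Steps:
P = -12/557 ≈ -0.021544
(1/(-1533 + 1507/1552) + P)**2 = (1/(-1533 + 1507/1552) - 12/557)**2 = (1/(-2377709/1552) - 12/557)**2 = (-1552/2377709 - 12/557)**2 = (-29396972/1324383913)**2 = 864181962768784/1753992749013191569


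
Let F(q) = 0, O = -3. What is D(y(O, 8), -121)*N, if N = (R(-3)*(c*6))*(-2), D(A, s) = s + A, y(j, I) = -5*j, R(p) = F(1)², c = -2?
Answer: 0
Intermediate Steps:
R(p) = 0 (R(p) = 0² = 0)
D(A, s) = A + s
N = 0 (N = (0*(-2*6))*(-2) = (0*(-12))*(-2) = 0*(-2) = 0)
D(y(O, 8), -121)*N = (-5*(-3) - 121)*0 = (15 - 121)*0 = -106*0 = 0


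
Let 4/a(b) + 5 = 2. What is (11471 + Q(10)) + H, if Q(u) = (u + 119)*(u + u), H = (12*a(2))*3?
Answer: 14003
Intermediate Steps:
a(b) = -4/3 (a(b) = 4/(-5 + 2) = 4/(-3) = 4*(-⅓) = -4/3)
H = -48 (H = (12*(-4/3))*3 = -16*3 = -48)
Q(u) = 2*u*(119 + u) (Q(u) = (119 + u)*(2*u) = 2*u*(119 + u))
(11471 + Q(10)) + H = (11471 + 2*10*(119 + 10)) - 48 = (11471 + 2*10*129) - 48 = (11471 + 2580) - 48 = 14051 - 48 = 14003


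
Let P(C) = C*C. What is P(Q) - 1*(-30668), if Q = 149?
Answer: 52869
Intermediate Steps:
P(C) = C²
P(Q) - 1*(-30668) = 149² - 1*(-30668) = 22201 + 30668 = 52869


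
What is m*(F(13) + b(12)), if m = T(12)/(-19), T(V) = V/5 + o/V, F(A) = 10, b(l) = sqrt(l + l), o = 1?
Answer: -149/114 - 149*sqrt(6)/570 ≈ -1.9473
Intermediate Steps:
b(l) = sqrt(2)*sqrt(l) (b(l) = sqrt(2*l) = sqrt(2)*sqrt(l))
T(V) = 1/V + V/5 (T(V) = V/5 + 1/V = 1/V + V/5)
m = -149/1140 (m = (1/12 + (1/5)*12)/(-19) = (1/12 + 12/5)*(-1/19) = (149/60)*(-1/19) = -149/1140 ≈ -0.13070)
m*(F(13) + b(12)) = -149*(10 + sqrt(2)*sqrt(12))/1140 = -149*(10 + sqrt(2)*(2*sqrt(3)))/1140 = -149*(10 + 2*sqrt(6))/1140 = -149/114 - 149*sqrt(6)/570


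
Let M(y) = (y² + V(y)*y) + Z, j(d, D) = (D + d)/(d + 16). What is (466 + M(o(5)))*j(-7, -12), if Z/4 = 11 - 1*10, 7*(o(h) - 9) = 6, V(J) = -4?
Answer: -491321/441 ≈ -1114.1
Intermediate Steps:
o(h) = 69/7 (o(h) = 9 + (⅐)*6 = 9 + 6/7 = 69/7)
Z = 4 (Z = 4*(11 - 1*10) = 4*(11 - 10) = 4*1 = 4)
j(d, D) = (D + d)/(16 + d)
M(y) = 4 + y² - 4*y (M(y) = (y² - 4*y) + 4 = 4 + y² - 4*y)
(466 + M(o(5)))*j(-7, -12) = (466 + (4 + (69/7)² - 4*69/7))*((-12 - 7)/(16 - 7)) = (466 + (4 + 4761/49 - 276/7))*(-19/9) = (466 + 3025/49)*((⅑)*(-19)) = (25859/49)*(-19/9) = -491321/441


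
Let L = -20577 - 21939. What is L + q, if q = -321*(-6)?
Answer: -40590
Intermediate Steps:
L = -42516
q = 1926
L + q = -42516 + 1926 = -40590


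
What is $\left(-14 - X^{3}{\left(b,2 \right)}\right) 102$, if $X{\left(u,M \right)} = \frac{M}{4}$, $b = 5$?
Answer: $- \frac{5763}{4} \approx -1440.8$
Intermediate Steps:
$X{\left(u,M \right)} = \frac{M}{4}$ ($X{\left(u,M \right)} = M \frac{1}{4} = \frac{M}{4}$)
$\left(-14 - X^{3}{\left(b,2 \right)}\right) 102 = \left(-14 - \left(\frac{1}{4} \cdot 2\right)^{3}\right) 102 = \left(-14 - \left(\frac{1}{2}\right)^{3}\right) 102 = \left(-14 - \frac{1}{8}\right) 102 = \left(- \frac{113}{8}\right) 102 = - \frac{5763}{4}$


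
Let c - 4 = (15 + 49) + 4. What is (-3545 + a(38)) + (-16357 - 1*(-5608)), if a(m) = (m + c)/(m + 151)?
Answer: -2701456/189 ≈ -14293.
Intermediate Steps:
c = 72 (c = 4 + ((15 + 49) + 4) = 4 + (64 + 4) = 4 + 68 = 72)
a(m) = (72 + m)/(151 + m) (a(m) = (m + 72)/(m + 151) = (72 + m)/(151 + m))
(-3545 + a(38)) + (-16357 - 1*(-5608)) = (-3545 + (72 + 38)/(151 + 38)) + (-16357 - 1*(-5608)) = (-3545 + 110/189) + (-16357 + 5608) = (-3545 + (1/189)*110) - 10749 = (-3545 + 110/189) - 10749 = -669895/189 - 10749 = -2701456/189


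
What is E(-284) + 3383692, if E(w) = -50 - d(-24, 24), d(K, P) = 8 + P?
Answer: 3383610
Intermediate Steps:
E(w) = -82 (E(w) = -50 - (8 + 24) = -50 - 1*32 = -50 - 32 = -82)
E(-284) + 3383692 = -82 + 3383692 = 3383610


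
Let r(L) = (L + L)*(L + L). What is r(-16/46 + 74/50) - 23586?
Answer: -7796426046/330625 ≈ -23581.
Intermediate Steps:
r(L) = 4*L² (r(L) = (2*L)*(2*L) = 4*L²)
r(-16/46 + 74/50) - 23586 = 4*(-16/46 + 74/50)² - 23586 = 4*(-16*1/46 + 74*(1/50))² - 23586 = 4*(-8/23 + 37/25)² - 23586 = 4*(651/575)² - 23586 = 4*(423801/330625) - 23586 = 1695204/330625 - 23586 = -7796426046/330625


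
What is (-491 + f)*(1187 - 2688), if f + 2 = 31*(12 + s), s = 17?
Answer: -609406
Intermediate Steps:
f = 897 (f = -2 + 31*(12 + 17) = -2 + 31*29 = -2 + 899 = 897)
(-491 + f)*(1187 - 2688) = (-491 + 897)*(1187 - 2688) = 406*(-1501) = -609406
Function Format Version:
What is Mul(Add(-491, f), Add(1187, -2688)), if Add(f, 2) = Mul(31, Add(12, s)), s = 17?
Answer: -609406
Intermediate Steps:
f = 897 (f = Add(-2, Mul(31, Add(12, 17))) = Add(-2, Mul(31, 29)) = Add(-2, 899) = 897)
Mul(Add(-491, f), Add(1187, -2688)) = Mul(Add(-491, 897), Add(1187, -2688)) = Mul(406, -1501) = -609406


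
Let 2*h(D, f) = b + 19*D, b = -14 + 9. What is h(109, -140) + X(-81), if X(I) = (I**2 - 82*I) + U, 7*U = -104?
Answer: 99548/7 ≈ 14221.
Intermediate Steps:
U = -104/7 (U = (1/7)*(-104) = -104/7 ≈ -14.857)
b = -5
X(I) = -104/7 + I**2 - 82*I (X(I) = (I**2 - 82*I) - 104/7 = -104/7 + I**2 - 82*I)
h(D, f) = -5/2 + 19*D/2 (h(D, f) = (-5 + 19*D)/2 = -5/2 + 19*D/2)
h(109, -140) + X(-81) = (-5/2 + (19/2)*109) + (-104/7 + (-81)**2 - 82*(-81)) = (-5/2 + 2071/2) + (-104/7 + 6561 + 6642) = 1033 + 92317/7 = 99548/7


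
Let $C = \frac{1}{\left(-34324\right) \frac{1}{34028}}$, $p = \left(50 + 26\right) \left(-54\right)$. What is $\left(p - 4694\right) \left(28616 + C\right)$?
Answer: $- \frac{2160308332422}{8581} \approx -2.5175 \cdot 10^{8}$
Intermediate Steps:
$p = -4104$ ($p = 76 \left(-54\right) = -4104$)
$C = - \frac{8507}{8581}$ ($C = \frac{1}{\left(-34324\right) \frac{1}{34028}} = \frac{1}{- \frac{8581}{8507}} = - \frac{8507}{8581} \approx -0.99138$)
$\left(p - 4694\right) \left(28616 + C\right) = \left(-4104 - 4694\right) \left(28616 - \frac{8507}{8581}\right) = \left(-8798\right) \frac{245545389}{8581} = - \frac{2160308332422}{8581}$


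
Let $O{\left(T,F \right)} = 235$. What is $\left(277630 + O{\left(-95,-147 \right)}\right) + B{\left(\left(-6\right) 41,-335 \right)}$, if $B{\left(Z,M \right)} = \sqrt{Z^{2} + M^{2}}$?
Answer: $277865 + \sqrt{172741} \approx 2.7828 \cdot 10^{5}$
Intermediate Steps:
$B{\left(Z,M \right)} = \sqrt{M^{2} + Z^{2}}$
$\left(277630 + O{\left(-95,-147 \right)}\right) + B{\left(\left(-6\right) 41,-335 \right)} = \left(277630 + 235\right) + \sqrt{\left(-335\right)^{2} + \left(\left(-6\right) 41\right)^{2}} = 277865 + \sqrt{112225 + \left(-246\right)^{2}} = 277865 + \sqrt{112225 + 60516} = 277865 + \sqrt{172741}$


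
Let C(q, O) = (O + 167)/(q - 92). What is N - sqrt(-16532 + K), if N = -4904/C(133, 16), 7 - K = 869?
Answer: -201064/183 - I*sqrt(17394) ≈ -1098.7 - 131.89*I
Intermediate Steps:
K = -862 (K = 7 - 1*869 = 7 - 869 = -862)
C(q, O) = (167 + O)/(-92 + q)
N = -201064/183 (N = -4904*(-92 + 133)/(167 + 16) = -4904/(183/41) = -4904/((1/41)*183) = -4904/183/41 = -4904*41/183 = -201064/183 ≈ -1098.7)
N - sqrt(-16532 + K) = -201064/183 - sqrt(-16532 - 862) = -201064/183 - sqrt(-17394) = -201064/183 - I*sqrt(17394)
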